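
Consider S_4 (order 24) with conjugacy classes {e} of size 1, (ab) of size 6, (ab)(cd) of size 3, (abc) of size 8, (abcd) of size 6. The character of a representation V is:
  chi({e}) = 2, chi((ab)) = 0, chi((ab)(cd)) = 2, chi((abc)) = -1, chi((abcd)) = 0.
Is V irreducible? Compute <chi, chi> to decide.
Irreducible: <chi, chi> = 1.

Argument: <chi, chi> = (1/|G|) sum_C |C| * |chi(C)|^2 = (1/24)[1*|2|^2 + 6*|0|^2 + 3*|2|^2 + 8*|-1|^2 + 6*|0|^2]
  = (1/24)[(4) + (0) + (12) + (8) + (0)] = 24/24 = 1.
A character is irreducible iff <chi, chi> = 1, so this representation is irreducible.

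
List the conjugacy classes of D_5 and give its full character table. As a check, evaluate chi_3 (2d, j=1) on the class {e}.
Conjugacy classes: {e} of size 1, {r^1, r^4} of size 2, {r^2, r^3} of size 2, {s, sr, ..., sr^4} of size 5.
Character table:
  irrep \ class              {e} (size 1)  {r^1, r^4} (size 2)  {r^2, r^3} (size 2)  {s, sr, ..., sr^4} (size 5)
  chi_1 (triv)               1             1                    1                    1                          
  chi_2 (sign: r->1, s->-1)  1             1                    1                    -1                         
  chi_3 (2d, j=1)            2             -1/2 + sqrt(5)/2     -sqrt(5)/2 - 1/2     0                          
  chi_4 (2d, j=2)            2             -sqrt(5)/2 - 1/2     -1/2 + sqrt(5)/2     0                          

Spot check: chi_3 (2d, j=1) on {e} = 2.

Proof sketch: D_5 has order 2*5 = 10 with 4 conjugacy classes, hence 4 irreducibles. Sum of squared dims 1 + 1 + 4 + 4 = 10 = |G|. Linear characters come from the abelianisation; the 2-dimensional irreps have character r^k -> 2*cos(2*pi*j*k/5), reflections -> 0.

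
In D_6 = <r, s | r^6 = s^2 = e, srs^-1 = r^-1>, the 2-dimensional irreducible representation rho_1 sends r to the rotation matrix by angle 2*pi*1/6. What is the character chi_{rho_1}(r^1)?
chi_{rho_1}(r^1) = 2*cos(2*pi*1*1/6) = 1

Working: rho_1(r^1) is rotation by angle 2*pi*1*1/6, whose trace is 2*cos(2*pi*1*1/6) = 1.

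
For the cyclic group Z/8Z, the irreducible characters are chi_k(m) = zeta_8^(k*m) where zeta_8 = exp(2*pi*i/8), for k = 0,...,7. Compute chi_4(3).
chi_4(3) = zeta_8^12 = -1

Why: chi_4(3) = zeta_8^(4*3) = zeta_8^12. Since zeta_8^8 = 1, this equals zeta_8^4 = exp(2*pi*i*4/8) = -1.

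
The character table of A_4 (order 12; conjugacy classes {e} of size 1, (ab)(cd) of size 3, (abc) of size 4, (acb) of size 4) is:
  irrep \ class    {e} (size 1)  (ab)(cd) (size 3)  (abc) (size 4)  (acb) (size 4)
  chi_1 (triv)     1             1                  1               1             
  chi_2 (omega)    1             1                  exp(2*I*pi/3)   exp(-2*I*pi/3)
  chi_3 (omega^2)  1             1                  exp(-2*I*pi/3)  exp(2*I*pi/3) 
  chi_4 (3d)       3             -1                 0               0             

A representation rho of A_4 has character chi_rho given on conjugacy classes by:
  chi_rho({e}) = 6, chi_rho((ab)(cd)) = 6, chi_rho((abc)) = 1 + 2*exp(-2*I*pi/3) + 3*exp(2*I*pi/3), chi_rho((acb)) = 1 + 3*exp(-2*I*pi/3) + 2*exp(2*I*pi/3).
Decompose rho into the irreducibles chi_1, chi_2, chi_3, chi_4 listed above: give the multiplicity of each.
Multiplicities: chi_1: 1, chi_2: 3, chi_3: 2, chi_4: 0.

Solution. Use <chi_rho, chi> = (1/|G|) sum_C |C| * chi_rho(C) * conj(chi(C)) with |G| = 12 for each irreducible chi in the table:
  <chi_rho, chi_1> = (1/12)[1*(6)*conj(1) + 3*(6)*conj(1) + 4*(1 + 2*exp(-2*I*pi/3) + 3*exp(2*I*pi/3))*conj(1) + 4*(1 + 3*exp(-2*I*pi/3) + 2*exp(2*I*pi/3))*conj(1)]
      = (1/12)[(6) + (18) + (4 + 8*exp(-2*I*pi/3) + 12*exp(2*I*pi/3)) + (4 + 12*exp(-2*I*pi/3) + 8*exp(2*I*pi/3))] = 12/12 = 1
  <chi_rho, chi_2> = (1/12)[1*(6)*conj(1) + 3*(6)*conj(1) + 4*(1 + 2*exp(-2*I*pi/3) + 3*exp(2*I*pi/3))*conj(exp(2*I*pi/3)) + 4*(1 + 3*exp(-2*I*pi/3) + 2*exp(2*I*pi/3))*conj(exp(-2*I*pi/3))]
      = (1/12)[(6) + (18) + (12 + 4*exp(-2*I*pi/3) + 8*exp(2*I*pi/3)) + (12 + 8*exp(-2*I*pi/3) + 4*exp(2*I*pi/3))] = 36/12 = 3
  <chi_rho, chi_3> = (1/12)[1*(6)*conj(1) + 3*(6)*conj(1) + 4*(1 + 2*exp(-2*I*pi/3) + 3*exp(2*I*pi/3))*conj(exp(-2*I*pi/3)) + 4*(1 + 3*exp(-2*I*pi/3) + 2*exp(2*I*pi/3))*conj(exp(2*I*pi/3))]
      = (1/12)[(6) + (18) + (8 + 12*exp(-2*I*pi/3) + 4*exp(2*I*pi/3)) + (8 + 4*exp(-2*I*pi/3) + 12*exp(2*I*pi/3))] = 24/12 = 2
  <chi_rho, chi_4> = (1/12)[1*(6)*conj(3) + 3*(6)*conj(-1) + 4*(1 + 2*exp(-2*I*pi/3) + 3*exp(2*I*pi/3))*conj(0) + 4*(1 + 3*exp(-2*I*pi/3) + 2*exp(2*I*pi/3))*conj(0)]
      = (1/12)[(18) + (-18) + (0) + (0)] = 0/12 = 0
(Exp terms are combined using exp(i*s)*conj(exp(i*t)) = exp(i*(s-t)), and sums of them are collapsed using the identity that for every m > 1 the m distinct m-th roots of unity sum to 0, e.g. 1 + exp(2*I*pi/3) + exp(-2*I*pi/3) = 0.)
Dimension check: dim(rho) = sum (mult * dim) = 1*1 + 3*1 + 2*1 + 0*3 = 6 = chi_rho(e) = 6.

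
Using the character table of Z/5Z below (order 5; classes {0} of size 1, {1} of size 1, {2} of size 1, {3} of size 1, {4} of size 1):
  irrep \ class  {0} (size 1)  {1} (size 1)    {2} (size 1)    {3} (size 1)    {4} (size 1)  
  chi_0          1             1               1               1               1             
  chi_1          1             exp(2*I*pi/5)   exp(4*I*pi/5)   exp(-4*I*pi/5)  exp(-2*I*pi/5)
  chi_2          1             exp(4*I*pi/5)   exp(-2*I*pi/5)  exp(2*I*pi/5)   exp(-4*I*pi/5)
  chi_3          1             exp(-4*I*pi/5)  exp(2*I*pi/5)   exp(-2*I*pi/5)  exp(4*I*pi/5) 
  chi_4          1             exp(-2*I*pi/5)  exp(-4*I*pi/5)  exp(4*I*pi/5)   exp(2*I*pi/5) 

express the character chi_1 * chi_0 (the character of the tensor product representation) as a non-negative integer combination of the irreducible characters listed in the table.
chi_1 tensor chi_0 = chi_1 (all other irreducibles have multiplicity 0).

Reasoning: The character of a tensor product is the pointwise product (chi_1 * chi_0)(C) = chi_1(C) * chi_0(C):
  {0}: (1)*(1), {1}: (exp(2*I*pi/5))*(1), {2}: (exp(4*I*pi/5))*(1), {3}: (exp(-4*I*pi/5))*(1), {4}: (exp(-2*I*pi/5))*(1)
so (chi_1 * chi_0) takes values
  {0} -> 1, {1} -> exp(2*I*pi/5), {2} -> exp(4*I*pi/5), {3} -> exp(-4*I*pi/5), {4} -> exp(-2*I*pi/5).
Now take the inner product of this character with each irreducible chi from the table, <chi_1*chi_0, chi> = (1/5) sum_C |C| (chi_1*chi_0)(C) conj(chi(C)):
  <chi_1*chi_0, chi_0> = (1/5)[1*(1)*conj(1) + 1*(exp(2*I*pi/5))*conj(1) + 1*(exp(4*I*pi/5))*conj(1) + 1*(exp(-4*I*pi/5))*conj(1) + 1*(exp(-2*I*pi/5))*conj(1)]
      = (1/5)[(1) + (exp(2*I*pi/5)) + (exp(4*I*pi/5)) + (exp(-4*I*pi/5)) + (exp(-2*I*pi/5))] = 0/5 = 0
  <chi_1*chi_0, chi_1> = (1/5)[1*(1)*conj(1) + 1*(exp(2*I*pi/5))*conj(exp(2*I*pi/5)) + 1*(exp(4*I*pi/5))*conj(exp(4*I*pi/5)) + 1*(exp(-4*I*pi/5))*conj(exp(-4*I*pi/5)) + 1*(exp(-2*I*pi/5))*conj(exp(-2*I*pi/5))]
      = (1/5)[(1) + (1) + (1) + (1) + (1)] = 5/5 = 1
  <chi_1*chi_0, chi_2> = (1/5)[1*(1)*conj(1) + 1*(exp(2*I*pi/5))*conj(exp(4*I*pi/5)) + 1*(exp(4*I*pi/5))*conj(exp(-2*I*pi/5)) + 1*(exp(-4*I*pi/5))*conj(exp(2*I*pi/5)) + 1*(exp(-2*I*pi/5))*conj(exp(-4*I*pi/5))]
      = (1/5)[(1) + (exp(-2*I*pi/5)) + (exp(-4*I*pi/5)) + (exp(4*I*pi/5)) + (exp(2*I*pi/5))] = 0/5 = 0
  <chi_1*chi_0, chi_3> = (1/5)[1*(1)*conj(1) + 1*(exp(2*I*pi/5))*conj(exp(-4*I*pi/5)) + 1*(exp(4*I*pi/5))*conj(exp(2*I*pi/5)) + 1*(exp(-4*I*pi/5))*conj(exp(-2*I*pi/5)) + 1*(exp(-2*I*pi/5))*conj(exp(4*I*pi/5))]
      = (1/5)[(1) + (exp(-4*I*pi/5)) + (exp(2*I*pi/5)) + (exp(-2*I*pi/5)) + (exp(4*I*pi/5))] = 0/5 = 0
  <chi_1*chi_0, chi_4> = (1/5)[1*(1)*conj(1) + 1*(exp(2*I*pi/5))*conj(exp(-2*I*pi/5)) + 1*(exp(4*I*pi/5))*conj(exp(-4*I*pi/5)) + 1*(exp(-4*I*pi/5))*conj(exp(4*I*pi/5)) + 1*(exp(-2*I*pi/5))*conj(exp(2*I*pi/5))]
      = (1/5)[(1) + (exp(4*I*pi/5)) + (exp(-2*I*pi/5)) + (exp(2*I*pi/5)) + (exp(-4*I*pi/5))] = 0/5 = 0
(Exp terms are combined using exp(i*s)*conj(exp(i*t)) = exp(i*(s-t)), and sums of them are collapsed using the identity that for every m > 1 the m distinct m-th roots of unity sum to 0, e.g. 1 + exp(2*I*pi/3) + exp(-2*I*pi/3) = 0.)
Hence the multiplicities are chi_1: 1. Dimension check: dim(chi_1)*dim(chi_0) = 1*1 = 1 and sum (mult * dim) = 1*1 = 1.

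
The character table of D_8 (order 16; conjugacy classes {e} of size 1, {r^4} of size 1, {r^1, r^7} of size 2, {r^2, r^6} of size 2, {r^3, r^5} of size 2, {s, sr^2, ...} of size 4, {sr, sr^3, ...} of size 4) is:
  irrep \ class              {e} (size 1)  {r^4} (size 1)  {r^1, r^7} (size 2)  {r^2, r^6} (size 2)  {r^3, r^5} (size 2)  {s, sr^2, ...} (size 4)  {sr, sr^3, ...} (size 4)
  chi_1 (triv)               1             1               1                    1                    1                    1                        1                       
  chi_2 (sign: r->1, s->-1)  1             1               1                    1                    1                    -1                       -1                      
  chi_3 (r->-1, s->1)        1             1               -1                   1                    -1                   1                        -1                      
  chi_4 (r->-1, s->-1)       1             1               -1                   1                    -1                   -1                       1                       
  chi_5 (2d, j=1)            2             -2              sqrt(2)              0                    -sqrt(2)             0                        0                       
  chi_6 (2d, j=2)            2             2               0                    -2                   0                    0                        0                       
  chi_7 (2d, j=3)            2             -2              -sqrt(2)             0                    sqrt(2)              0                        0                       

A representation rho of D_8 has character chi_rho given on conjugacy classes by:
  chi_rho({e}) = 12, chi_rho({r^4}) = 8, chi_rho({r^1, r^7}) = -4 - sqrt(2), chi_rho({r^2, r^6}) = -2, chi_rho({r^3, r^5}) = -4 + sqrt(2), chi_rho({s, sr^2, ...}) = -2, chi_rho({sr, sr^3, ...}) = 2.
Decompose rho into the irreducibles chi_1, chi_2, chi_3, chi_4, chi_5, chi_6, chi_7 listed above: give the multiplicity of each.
Multiplicities: chi_1: 0, chi_2: 0, chi_3: 1, chi_4: 3, chi_5: 0, chi_6: 3, chi_7: 1.

Solution. Use <chi_rho, chi> = (1/|G|) sum_C |C| * chi_rho(C) * conj(chi(C)) with |G| = 16 for each irreducible chi in the table:
  <chi_rho, chi_1> = (1/16)[1*(12)*conj(1) + 1*(8)*conj(1) + 2*(-4 - sqrt(2))*conj(1) + 2*(-2)*conj(1) + 2*(-4 + sqrt(2))*conj(1) + 4*(-2)*conj(1) + 4*(2)*conj(1)]
      = (1/16)[(12) + (8) + (-8 - 2*sqrt(2)) + (-4) + (-8 + 2*sqrt(2)) + (-8) + (8)] = 0/16 = 0
  <chi_rho, chi_2> = (1/16)[1*(12)*conj(1) + 1*(8)*conj(1) + 2*(-4 - sqrt(2))*conj(1) + 2*(-2)*conj(1) + 2*(-4 + sqrt(2))*conj(1) + 4*(-2)*conj(-1) + 4*(2)*conj(-1)]
      = (1/16)[(12) + (8) + (-8 - 2*sqrt(2)) + (-4) + (-8 + 2*sqrt(2)) + (8) + (-8)] = 0/16 = 0
  <chi_rho, chi_3> = (1/16)[1*(12)*conj(1) + 1*(8)*conj(1) + 2*(-4 - sqrt(2))*conj(-1) + 2*(-2)*conj(1) + 2*(-4 + sqrt(2))*conj(-1) + 4*(-2)*conj(1) + 4*(2)*conj(-1)]
      = (1/16)[(12) + (8) + (2*sqrt(2) + 8) + (-4) + (8 - 2*sqrt(2)) + (-8) + (-8)] = 16/16 = 1
  <chi_rho, chi_4> = (1/16)[1*(12)*conj(1) + 1*(8)*conj(1) + 2*(-4 - sqrt(2))*conj(-1) + 2*(-2)*conj(1) + 2*(-4 + sqrt(2))*conj(-1) + 4*(-2)*conj(-1) + 4*(2)*conj(1)]
      = (1/16)[(12) + (8) + (2*sqrt(2) + 8) + (-4) + (8 - 2*sqrt(2)) + (8) + (8)] = 48/16 = 3
  <chi_rho, chi_5> = (1/16)[1*(12)*conj(2) + 1*(8)*conj(-2) + 2*(-4 - sqrt(2))*conj(sqrt(2)) + 2*(-2)*conj(0) + 2*(-4 + sqrt(2))*conj(-sqrt(2)) + 4*(-2)*conj(0) + 4*(2)*conj(0)]
      = (1/16)[(24) + (-16) + (-8*sqrt(2) - 4) + (0) + (-4 + 8*sqrt(2)) + (0) + (0)] = 0/16 = 0
  <chi_rho, chi_6> = (1/16)[1*(12)*conj(2) + 1*(8)*conj(2) + 2*(-4 - sqrt(2))*conj(0) + 2*(-2)*conj(-2) + 2*(-4 + sqrt(2))*conj(0) + 4*(-2)*conj(0) + 4*(2)*conj(0)]
      = (1/16)[(24) + (16) + (0) + (8) + (0) + (0) + (0)] = 48/16 = 3
  <chi_rho, chi_7> = (1/16)[1*(12)*conj(2) + 1*(8)*conj(-2) + 2*(-4 - sqrt(2))*conj(-sqrt(2)) + 2*(-2)*conj(0) + 2*(-4 + sqrt(2))*conj(sqrt(2)) + 4*(-2)*conj(0) + 4*(2)*conj(0)]
      = (1/16)[(24) + (-16) + (4 + 8*sqrt(2)) + (0) + (4 - 8*sqrt(2)) + (0) + (0)] = 16/16 = 1
Dimension check: dim(rho) = sum (mult * dim) = 0*1 + 0*1 + 1*1 + 3*1 + 0*2 + 3*2 + 1*2 = 12 = chi_rho(e) = 12.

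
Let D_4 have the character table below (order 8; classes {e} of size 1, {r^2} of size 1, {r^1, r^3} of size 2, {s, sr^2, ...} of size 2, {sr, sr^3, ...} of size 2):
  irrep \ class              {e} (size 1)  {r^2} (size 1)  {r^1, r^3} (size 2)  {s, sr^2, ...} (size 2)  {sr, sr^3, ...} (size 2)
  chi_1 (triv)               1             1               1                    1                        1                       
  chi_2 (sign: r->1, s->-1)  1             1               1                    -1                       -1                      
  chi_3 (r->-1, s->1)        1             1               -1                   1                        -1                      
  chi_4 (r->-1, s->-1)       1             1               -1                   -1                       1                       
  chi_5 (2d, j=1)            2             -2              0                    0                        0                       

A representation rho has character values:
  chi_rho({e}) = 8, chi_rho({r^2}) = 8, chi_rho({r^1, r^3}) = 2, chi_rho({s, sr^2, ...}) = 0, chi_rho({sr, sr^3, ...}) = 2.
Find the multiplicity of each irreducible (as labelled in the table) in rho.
Multiplicities: chi_1: 3, chi_2: 2, chi_3: 1, chi_4: 2, chi_5: 0.

Justification: Use <chi_rho, chi> = (1/|G|) sum_C |C| * chi_rho(C) * conj(chi(C)) with |G| = 8 for each irreducible chi in the table:
  <chi_rho, chi_1> = (1/8)[1*(8)*conj(1) + 1*(8)*conj(1) + 2*(2)*conj(1) + 2*(0)*conj(1) + 2*(2)*conj(1)]
      = (1/8)[(8) + (8) + (4) + (0) + (4)] = 24/8 = 3
  <chi_rho, chi_2> = (1/8)[1*(8)*conj(1) + 1*(8)*conj(1) + 2*(2)*conj(1) + 2*(0)*conj(-1) + 2*(2)*conj(-1)]
      = (1/8)[(8) + (8) + (4) + (0) + (-4)] = 16/8 = 2
  <chi_rho, chi_3> = (1/8)[1*(8)*conj(1) + 1*(8)*conj(1) + 2*(2)*conj(-1) + 2*(0)*conj(1) + 2*(2)*conj(-1)]
      = (1/8)[(8) + (8) + (-4) + (0) + (-4)] = 8/8 = 1
  <chi_rho, chi_4> = (1/8)[1*(8)*conj(1) + 1*(8)*conj(1) + 2*(2)*conj(-1) + 2*(0)*conj(-1) + 2*(2)*conj(1)]
      = (1/8)[(8) + (8) + (-4) + (0) + (4)] = 16/8 = 2
  <chi_rho, chi_5> = (1/8)[1*(8)*conj(2) + 1*(8)*conj(-2) + 2*(2)*conj(0) + 2*(0)*conj(0) + 2*(2)*conj(0)]
      = (1/8)[(16) + (-16) + (0) + (0) + (0)] = 0/8 = 0
Dimension check: dim(rho) = sum (mult * dim) = 3*1 + 2*1 + 1*1 + 2*1 + 0*2 = 8 = chi_rho(e) = 8.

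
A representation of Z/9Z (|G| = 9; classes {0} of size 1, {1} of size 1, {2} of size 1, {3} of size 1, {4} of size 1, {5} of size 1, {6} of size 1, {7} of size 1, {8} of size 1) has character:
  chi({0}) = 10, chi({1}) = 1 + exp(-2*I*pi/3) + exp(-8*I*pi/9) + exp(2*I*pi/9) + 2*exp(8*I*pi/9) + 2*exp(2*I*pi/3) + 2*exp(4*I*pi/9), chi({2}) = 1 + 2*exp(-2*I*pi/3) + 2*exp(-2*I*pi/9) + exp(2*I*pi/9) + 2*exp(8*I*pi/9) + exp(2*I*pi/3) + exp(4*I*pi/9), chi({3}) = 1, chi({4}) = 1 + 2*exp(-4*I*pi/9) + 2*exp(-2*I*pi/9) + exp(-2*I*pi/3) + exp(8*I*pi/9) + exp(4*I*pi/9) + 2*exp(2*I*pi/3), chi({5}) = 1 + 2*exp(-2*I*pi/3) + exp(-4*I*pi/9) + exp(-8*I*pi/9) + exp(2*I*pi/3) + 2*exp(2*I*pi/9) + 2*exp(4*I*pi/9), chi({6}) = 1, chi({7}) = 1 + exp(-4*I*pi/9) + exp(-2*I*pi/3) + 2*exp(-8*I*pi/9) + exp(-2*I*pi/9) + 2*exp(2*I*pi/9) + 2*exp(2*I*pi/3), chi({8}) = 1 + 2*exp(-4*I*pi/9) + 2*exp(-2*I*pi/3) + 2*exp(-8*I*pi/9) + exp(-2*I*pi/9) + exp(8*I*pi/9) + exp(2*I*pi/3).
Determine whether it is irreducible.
Not irreducible (reducible): <chi, chi> = 16 > 1.

Derivation: <chi, chi> = (1/|G|) sum_C |C| * |chi(C)|^2 = (1/9)[1*|10|^2 + 1*|1 + exp(-2*I*pi/3) + exp(-8*I*pi/9) + exp(2*I*pi/9) + 2*exp(8*I*pi/9) + 2*exp(2*I*pi/3) + 2*exp(4*I*pi/9)|^2 + 1*|1 + 2*exp(-2*I*pi/3) + 2*exp(-2*I*pi/9) + exp(2*I*pi/9) + 2*exp(8*I*pi/9) + exp(2*I*pi/3) + exp(4*I*pi/9)|^2 + 1*|1|^2 + 1*|1 + 2*exp(-4*I*pi/9) + 2*exp(-2*I*pi/9) + exp(-2*I*pi/3) + exp(8*I*pi/9) + exp(4*I*pi/9) + 2*exp(2*I*pi/3)|^2 + 1*|1 + 2*exp(-2*I*pi/3) + exp(-4*I*pi/9) + exp(-8*I*pi/9) + exp(2*I*pi/3) + 2*exp(2*I*pi/9) + 2*exp(4*I*pi/9)|^2 + 1*|1|^2 + 1*|1 + exp(-4*I*pi/9) + exp(-2*I*pi/3) + 2*exp(-8*I*pi/9) + exp(-2*I*pi/9) + 2*exp(2*I*pi/9) + 2*exp(2*I*pi/3)|^2 + 1*|1 + 2*exp(-4*I*pi/9) + 2*exp(-2*I*pi/3) + 2*exp(-8*I*pi/9) + exp(-2*I*pi/9) + exp(8*I*pi/9) + exp(2*I*pi/3)|^2]
  = (1/9)[(100) + (16 + 12*exp(-4*I*pi/9) + 14*exp(-2*I*pi/9) + 9*exp(-2*I*pi/3) + 7*exp(-8*I*pi/9) + 7*exp(8*I*pi/9) + 9*exp(2*I*pi/3) + 14*exp(2*I*pi/9) + 12*exp(4*I*pi/9)) + (16 + 14*exp(-4*I*pi/9) + 9*exp(-2*I*pi/3) + 7*exp(-2*I*pi/9) + 12*exp(-8*I*pi/9) + 12*exp(8*I*pi/9) + 7*exp(2*I*pi/9) + 9*exp(2*I*pi/3) + 14*exp(4*I*pi/9)) + (1) + (16 + 9*exp(-2*I*pi/3) + 12*exp(-2*I*pi/9) + 7*exp(-4*I*pi/9) + 14*exp(-8*I*pi/9) + 14*exp(8*I*pi/9) + 7*exp(4*I*pi/9) + 12*exp(2*I*pi/9) + 9*exp(2*I*pi/3)) + (16 + 9*exp(-2*I*pi/3) + 12*exp(-2*I*pi/9) + 7*exp(-4*I*pi/9) + 14*exp(-8*I*pi/9) + 14*exp(8*I*pi/9) + 7*exp(4*I*pi/9) + 12*exp(2*I*pi/9) + 9*exp(2*I*pi/3)) + (1) + (16 + 14*exp(-4*I*pi/9) + 9*exp(-2*I*pi/3) + 7*exp(-2*I*pi/9) + 12*exp(-8*I*pi/9) + 12*exp(8*I*pi/9) + 7*exp(2*I*pi/9) + 9*exp(2*I*pi/3) + 14*exp(4*I*pi/9)) + (16 + 12*exp(-4*I*pi/9) + 14*exp(-2*I*pi/9) + 9*exp(-2*I*pi/3) + 7*exp(-8*I*pi/9) + 7*exp(8*I*pi/9) + 9*exp(2*I*pi/3) + 14*exp(2*I*pi/9) + 12*exp(4*I*pi/9))] = 144/9 = 16.
(Exp terms are combined using exp(i*s)*conj(exp(i*t)) = exp(i*(s-t)), and sums of them are collapsed using the identity that for every m > 1 the m distinct m-th roots of unity sum to 0, e.g. 1 + exp(2*I*pi/3) + exp(-2*I*pi/3) = 0.)
A character is irreducible iff <chi, chi> = 1, so this representation is reducible.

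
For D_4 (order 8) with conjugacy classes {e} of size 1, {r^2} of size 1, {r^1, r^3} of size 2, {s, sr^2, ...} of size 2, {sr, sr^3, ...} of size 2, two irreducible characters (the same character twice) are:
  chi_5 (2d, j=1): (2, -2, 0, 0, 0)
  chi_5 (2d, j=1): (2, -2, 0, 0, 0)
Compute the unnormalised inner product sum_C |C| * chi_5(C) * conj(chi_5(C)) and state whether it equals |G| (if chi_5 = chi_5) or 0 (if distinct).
Sum = 8 = |G| = 8; so <chi_5, chi_5> = 1 (norm-1 confirms irreducibility).

Why: Compute term by term over conjugacy classes (|C| * chi_5(C) * conj(chi_5(C))):
  1*(2)*conj(2) + 1*(-2)*conj(-2) + 2*(0)*conj(0) + 2*(0)*conj(0) + 2*(0)*conj(0)
  = (4) + (4) + (0) + (0) + (0)
  = 8.
Dividing by |G| = 8 gives 8/8 = 1, matching the row-orthogonality relation <chi_5, chi_5> = [chi_5 = chi_5].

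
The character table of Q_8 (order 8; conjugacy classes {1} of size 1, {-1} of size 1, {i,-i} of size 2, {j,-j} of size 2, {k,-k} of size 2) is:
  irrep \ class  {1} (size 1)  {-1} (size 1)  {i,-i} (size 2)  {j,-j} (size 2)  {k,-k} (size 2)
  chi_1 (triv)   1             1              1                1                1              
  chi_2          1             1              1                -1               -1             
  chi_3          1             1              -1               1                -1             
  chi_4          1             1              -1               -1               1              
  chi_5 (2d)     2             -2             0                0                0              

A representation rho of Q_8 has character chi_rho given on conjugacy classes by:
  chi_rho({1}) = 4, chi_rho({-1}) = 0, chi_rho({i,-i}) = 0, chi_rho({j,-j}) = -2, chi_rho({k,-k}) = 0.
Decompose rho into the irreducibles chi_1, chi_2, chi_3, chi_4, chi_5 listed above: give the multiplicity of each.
Multiplicities: chi_1: 0, chi_2: 1, chi_3: 0, chi_4: 1, chi_5: 1.

Why: Use <chi_rho, chi> = (1/|G|) sum_C |C| * chi_rho(C) * conj(chi(C)) with |G| = 8 for each irreducible chi in the table:
  <chi_rho, chi_1> = (1/8)[1*(4)*conj(1) + 1*(0)*conj(1) + 2*(0)*conj(1) + 2*(-2)*conj(1) + 2*(0)*conj(1)]
      = (1/8)[(4) + (0) + (0) + (-4) + (0)] = 0/8 = 0
  <chi_rho, chi_2> = (1/8)[1*(4)*conj(1) + 1*(0)*conj(1) + 2*(0)*conj(1) + 2*(-2)*conj(-1) + 2*(0)*conj(-1)]
      = (1/8)[(4) + (0) + (0) + (4) + (0)] = 8/8 = 1
  <chi_rho, chi_3> = (1/8)[1*(4)*conj(1) + 1*(0)*conj(1) + 2*(0)*conj(-1) + 2*(-2)*conj(1) + 2*(0)*conj(-1)]
      = (1/8)[(4) + (0) + (0) + (-4) + (0)] = 0/8 = 0
  <chi_rho, chi_4> = (1/8)[1*(4)*conj(1) + 1*(0)*conj(1) + 2*(0)*conj(-1) + 2*(-2)*conj(-1) + 2*(0)*conj(1)]
      = (1/8)[(4) + (0) + (0) + (4) + (0)] = 8/8 = 1
  <chi_rho, chi_5> = (1/8)[1*(4)*conj(2) + 1*(0)*conj(-2) + 2*(0)*conj(0) + 2*(-2)*conj(0) + 2*(0)*conj(0)]
      = (1/8)[(8) + (0) + (0) + (0) + (0)] = 8/8 = 1
Dimension check: dim(rho) = sum (mult * dim) = 0*1 + 1*1 + 0*1 + 1*1 + 1*2 = 4 = chi_rho(e) = 4.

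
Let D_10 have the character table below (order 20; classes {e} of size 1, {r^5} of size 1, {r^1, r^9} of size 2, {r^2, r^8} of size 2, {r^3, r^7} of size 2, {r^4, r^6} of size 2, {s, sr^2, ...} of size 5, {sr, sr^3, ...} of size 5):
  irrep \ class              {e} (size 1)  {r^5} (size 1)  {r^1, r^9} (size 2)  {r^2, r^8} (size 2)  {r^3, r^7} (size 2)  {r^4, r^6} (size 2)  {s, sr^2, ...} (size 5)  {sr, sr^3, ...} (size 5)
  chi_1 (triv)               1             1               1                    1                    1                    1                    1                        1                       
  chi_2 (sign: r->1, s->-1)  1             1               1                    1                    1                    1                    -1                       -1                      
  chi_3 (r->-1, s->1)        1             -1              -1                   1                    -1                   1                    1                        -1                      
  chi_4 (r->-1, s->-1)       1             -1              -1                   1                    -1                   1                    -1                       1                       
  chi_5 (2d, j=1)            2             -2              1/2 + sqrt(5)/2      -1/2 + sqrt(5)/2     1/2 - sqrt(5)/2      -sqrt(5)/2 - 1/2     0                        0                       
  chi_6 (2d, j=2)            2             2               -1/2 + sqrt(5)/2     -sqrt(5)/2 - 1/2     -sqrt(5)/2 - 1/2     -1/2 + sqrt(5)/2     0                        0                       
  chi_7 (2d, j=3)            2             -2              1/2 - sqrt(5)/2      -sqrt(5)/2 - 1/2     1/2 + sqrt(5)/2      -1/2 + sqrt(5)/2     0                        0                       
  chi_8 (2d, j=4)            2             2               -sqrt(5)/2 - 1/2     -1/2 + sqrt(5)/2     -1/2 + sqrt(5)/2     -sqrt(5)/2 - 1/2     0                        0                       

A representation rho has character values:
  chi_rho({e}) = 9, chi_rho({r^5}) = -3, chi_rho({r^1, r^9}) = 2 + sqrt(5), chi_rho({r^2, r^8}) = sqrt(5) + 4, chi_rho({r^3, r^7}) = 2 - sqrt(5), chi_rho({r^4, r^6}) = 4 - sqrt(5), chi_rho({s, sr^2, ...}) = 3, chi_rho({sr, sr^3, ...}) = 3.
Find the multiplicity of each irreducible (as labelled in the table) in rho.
Multiplicities: chi_1: 3, chi_2: 0, chi_3: 1, chi_4: 1, chi_5: 2, chi_6: 0, chi_7: 0, chi_8: 0.

Use <chi_rho, chi> = (1/|G|) sum_C |C| * chi_rho(C) * conj(chi(C)) with |G| = 20 for each irreducible chi in the table:
  <chi_rho, chi_1> = (1/20)[1*(9)*conj(1) + 1*(-3)*conj(1) + 2*(2 + sqrt(5))*conj(1) + 2*(sqrt(5) + 4)*conj(1) + 2*(2 - sqrt(5))*conj(1) + 2*(4 - sqrt(5))*conj(1) + 5*(3)*conj(1) + 5*(3)*conj(1)]
      = (1/20)[(9) + (-3) + (4 + 2*sqrt(5)) + (2*sqrt(5) + 8) + (4 - 2*sqrt(5)) + (8 - 2*sqrt(5)) + (15) + (15)] = 60/20 = 3
  <chi_rho, chi_2> = (1/20)[1*(9)*conj(1) + 1*(-3)*conj(1) + 2*(2 + sqrt(5))*conj(1) + 2*(sqrt(5) + 4)*conj(1) + 2*(2 - sqrt(5))*conj(1) + 2*(4 - sqrt(5))*conj(1) + 5*(3)*conj(-1) + 5*(3)*conj(-1)]
      = (1/20)[(9) + (-3) + (4 + 2*sqrt(5)) + (2*sqrt(5) + 8) + (4 - 2*sqrt(5)) + (8 - 2*sqrt(5)) + (-15) + (-15)] = 0/20 = 0
  <chi_rho, chi_3> = (1/20)[1*(9)*conj(1) + 1*(-3)*conj(-1) + 2*(2 + sqrt(5))*conj(-1) + 2*(sqrt(5) + 4)*conj(1) + 2*(2 - sqrt(5))*conj(-1) + 2*(4 - sqrt(5))*conj(1) + 5*(3)*conj(1) + 5*(3)*conj(-1)]
      = (1/20)[(9) + (3) + (-2*sqrt(5) - 4) + (2*sqrt(5) + 8) + (-4 + 2*sqrt(5)) + (8 - 2*sqrt(5)) + (15) + (-15)] = 20/20 = 1
  <chi_rho, chi_4> = (1/20)[1*(9)*conj(1) + 1*(-3)*conj(-1) + 2*(2 + sqrt(5))*conj(-1) + 2*(sqrt(5) + 4)*conj(1) + 2*(2 - sqrt(5))*conj(-1) + 2*(4 - sqrt(5))*conj(1) + 5*(3)*conj(-1) + 5*(3)*conj(1)]
      = (1/20)[(9) + (3) + (-2*sqrt(5) - 4) + (2*sqrt(5) + 8) + (-4 + 2*sqrt(5)) + (8 - 2*sqrt(5)) + (-15) + (15)] = 20/20 = 1
  <chi_rho, chi_5> = (1/20)[1*(9)*conj(2) + 1*(-3)*conj(-2) + 2*(2 + sqrt(5))*conj(1/2 + sqrt(5)/2) + 2*(sqrt(5) + 4)*conj(-1/2 + sqrt(5)/2) + 2*(2 - sqrt(5))*conj(1/2 - sqrt(5)/2) + 2*(4 - sqrt(5))*conj(-sqrt(5)/2 - 1/2) + 5*(3)*conj(0) + 5*(3)*conj(0)]
      = (1/20)[(18) + (6) + (3*sqrt(5) + 7) + (1 + 3*sqrt(5)) + (7 - 3*sqrt(5)) + (1 - 3*sqrt(5)) + (0) + (0)] = 40/20 = 2
  <chi_rho, chi_6> = (1/20)[1*(9)*conj(2) + 1*(-3)*conj(2) + 2*(2 + sqrt(5))*conj(-1/2 + sqrt(5)/2) + 2*(sqrt(5) + 4)*conj(-sqrt(5)/2 - 1/2) + 2*(2 - sqrt(5))*conj(-sqrt(5)/2 - 1/2) + 2*(4 - sqrt(5))*conj(-1/2 + sqrt(5)/2) + 5*(3)*conj(0) + 5*(3)*conj(0)]
      = (1/20)[(18) + (-6) + (sqrt(5) + 3) + (-5*sqrt(5) - 9) + (3 - sqrt(5)) + (-9 + 5*sqrt(5)) + (0) + (0)] = 0/20 = 0
  <chi_rho, chi_7> = (1/20)[1*(9)*conj(2) + 1*(-3)*conj(-2) + 2*(2 + sqrt(5))*conj(1/2 - sqrt(5)/2) + 2*(sqrt(5) + 4)*conj(-sqrt(5)/2 - 1/2) + 2*(2 - sqrt(5))*conj(1/2 + sqrt(5)/2) + 2*(4 - sqrt(5))*conj(-1/2 + sqrt(5)/2) + 5*(3)*conj(0) + 5*(3)*conj(0)]
      = (1/20)[(18) + (6) + (-3 - sqrt(5)) + (-5*sqrt(5) - 9) + (-3 + sqrt(5)) + (-9 + 5*sqrt(5)) + (0) + (0)] = 0/20 = 0
  <chi_rho, chi_8> = (1/20)[1*(9)*conj(2) + 1*(-3)*conj(2) + 2*(2 + sqrt(5))*conj(-sqrt(5)/2 - 1/2) + 2*(sqrt(5) + 4)*conj(-1/2 + sqrt(5)/2) + 2*(2 - sqrt(5))*conj(-1/2 + sqrt(5)/2) + 2*(4 - sqrt(5))*conj(-sqrt(5)/2 - 1/2) + 5*(3)*conj(0) + 5*(3)*conj(0)]
      = (1/20)[(18) + (-6) + (-7 - 3*sqrt(5)) + (1 + 3*sqrt(5)) + (-7 + 3*sqrt(5)) + (1 - 3*sqrt(5)) + (0) + (0)] = 0/20 = 0
Dimension check: dim(rho) = sum (mult * dim) = 3*1 + 0*1 + 1*1 + 1*1 + 2*2 + 0*2 + 0*2 + 0*2 = 9 = chi_rho(e) = 9.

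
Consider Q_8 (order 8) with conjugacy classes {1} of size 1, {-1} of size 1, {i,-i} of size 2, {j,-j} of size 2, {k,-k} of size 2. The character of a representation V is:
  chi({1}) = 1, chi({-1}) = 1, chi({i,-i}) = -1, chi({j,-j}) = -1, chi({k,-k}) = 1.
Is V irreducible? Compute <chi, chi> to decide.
Irreducible: <chi, chi> = 1.

Argument: <chi, chi> = (1/|G|) sum_C |C| * |chi(C)|^2 = (1/8)[1*|1|^2 + 1*|1|^2 + 2*|-1|^2 + 2*|-1|^2 + 2*|1|^2]
  = (1/8)[(1) + (1) + (2) + (2) + (2)] = 8/8 = 1.
A character is irreducible iff <chi, chi> = 1, so this representation is irreducible.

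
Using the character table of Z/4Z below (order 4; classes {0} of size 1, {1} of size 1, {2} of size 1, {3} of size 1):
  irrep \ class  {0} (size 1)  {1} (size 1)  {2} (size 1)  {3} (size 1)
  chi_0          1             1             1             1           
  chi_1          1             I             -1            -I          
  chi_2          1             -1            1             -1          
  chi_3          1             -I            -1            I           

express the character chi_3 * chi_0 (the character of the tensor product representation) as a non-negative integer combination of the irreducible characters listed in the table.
chi_3 tensor chi_0 = chi_3 (all other irreducibles have multiplicity 0).

Explanation: The character of a tensor product is the pointwise product (chi_3 * chi_0)(C) = chi_3(C) * chi_0(C):
  {0}: (1)*(1), {1}: (-I)*(1), {2}: (-1)*(1), {3}: (I)*(1)
so (chi_3 * chi_0) takes values
  {0} -> 1, {1} -> -I, {2} -> -1, {3} -> I.
Now take the inner product of this character with each irreducible chi from the table, <chi_3*chi_0, chi> = (1/4) sum_C |C| (chi_3*chi_0)(C) conj(chi(C)):
  <chi_3*chi_0, chi_0> = (1/4)[1*(1)*conj(1) + 1*(-I)*conj(1) + 1*(-1)*conj(1) + 1*(I)*conj(1)]
      = (1/4)[(1) + (-I) + (-1) + (I)] = 0/4 = 0
  <chi_3*chi_0, chi_1> = (1/4)[1*(1)*conj(1) + 1*(-I)*conj(I) + 1*(-1)*conj(-1) + 1*(I)*conj(-I)]
      = (1/4)[(1) + (-1) + (1) + (-1)] = 0/4 = 0
  <chi_3*chi_0, chi_2> = (1/4)[1*(1)*conj(1) + 1*(-I)*conj(-1) + 1*(-1)*conj(1) + 1*(I)*conj(-1)]
      = (1/4)[(1) + (I) + (-1) + (-I)] = 0/4 = 0
  <chi_3*chi_0, chi_3> = (1/4)[1*(1)*conj(1) + 1*(-I)*conj(-I) + 1*(-1)*conj(-1) + 1*(I)*conj(I)]
      = (1/4)[(1) + (1) + (1) + (1)] = 4/4 = 1
(Exp terms are combined using exp(i*s)*conj(exp(i*t)) = exp(i*(s-t)), and sums of them are collapsed using the identity that for every m > 1 the m distinct m-th roots of unity sum to 0, e.g. 1 + exp(2*I*pi/3) + exp(-2*I*pi/3) = 0.)
Hence the multiplicities are chi_3: 1. Dimension check: dim(chi_3)*dim(chi_0) = 1*1 = 1 and sum (mult * dim) = 1*1 = 1.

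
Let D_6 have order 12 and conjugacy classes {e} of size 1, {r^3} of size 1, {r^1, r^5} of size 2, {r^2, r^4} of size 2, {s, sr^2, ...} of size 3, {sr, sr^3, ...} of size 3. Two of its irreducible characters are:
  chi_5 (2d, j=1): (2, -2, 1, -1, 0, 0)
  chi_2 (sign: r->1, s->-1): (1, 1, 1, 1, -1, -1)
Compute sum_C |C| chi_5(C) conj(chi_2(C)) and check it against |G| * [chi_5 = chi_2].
Sum = 0; so <chi_5, chi_2> = 0 (distinct irreducibles are orthogonal).

Explanation: Compute term by term over conjugacy classes (|C| * chi_5(C) * conj(chi_2(C))):
  1*(2)*conj(1) + 1*(-2)*conj(1) + 2*(1)*conj(1) + 2*(-1)*conj(1) + 3*(0)*conj(-1) + 3*(0)*conj(-1)
  = (2) + (-2) + (2) + (-2) + (0) + (0)
  = 0.
Dividing by |G| = 12 gives 0/12 = 0, matching the row-orthogonality relation <chi_5, chi_2> = [chi_5 = chi_2].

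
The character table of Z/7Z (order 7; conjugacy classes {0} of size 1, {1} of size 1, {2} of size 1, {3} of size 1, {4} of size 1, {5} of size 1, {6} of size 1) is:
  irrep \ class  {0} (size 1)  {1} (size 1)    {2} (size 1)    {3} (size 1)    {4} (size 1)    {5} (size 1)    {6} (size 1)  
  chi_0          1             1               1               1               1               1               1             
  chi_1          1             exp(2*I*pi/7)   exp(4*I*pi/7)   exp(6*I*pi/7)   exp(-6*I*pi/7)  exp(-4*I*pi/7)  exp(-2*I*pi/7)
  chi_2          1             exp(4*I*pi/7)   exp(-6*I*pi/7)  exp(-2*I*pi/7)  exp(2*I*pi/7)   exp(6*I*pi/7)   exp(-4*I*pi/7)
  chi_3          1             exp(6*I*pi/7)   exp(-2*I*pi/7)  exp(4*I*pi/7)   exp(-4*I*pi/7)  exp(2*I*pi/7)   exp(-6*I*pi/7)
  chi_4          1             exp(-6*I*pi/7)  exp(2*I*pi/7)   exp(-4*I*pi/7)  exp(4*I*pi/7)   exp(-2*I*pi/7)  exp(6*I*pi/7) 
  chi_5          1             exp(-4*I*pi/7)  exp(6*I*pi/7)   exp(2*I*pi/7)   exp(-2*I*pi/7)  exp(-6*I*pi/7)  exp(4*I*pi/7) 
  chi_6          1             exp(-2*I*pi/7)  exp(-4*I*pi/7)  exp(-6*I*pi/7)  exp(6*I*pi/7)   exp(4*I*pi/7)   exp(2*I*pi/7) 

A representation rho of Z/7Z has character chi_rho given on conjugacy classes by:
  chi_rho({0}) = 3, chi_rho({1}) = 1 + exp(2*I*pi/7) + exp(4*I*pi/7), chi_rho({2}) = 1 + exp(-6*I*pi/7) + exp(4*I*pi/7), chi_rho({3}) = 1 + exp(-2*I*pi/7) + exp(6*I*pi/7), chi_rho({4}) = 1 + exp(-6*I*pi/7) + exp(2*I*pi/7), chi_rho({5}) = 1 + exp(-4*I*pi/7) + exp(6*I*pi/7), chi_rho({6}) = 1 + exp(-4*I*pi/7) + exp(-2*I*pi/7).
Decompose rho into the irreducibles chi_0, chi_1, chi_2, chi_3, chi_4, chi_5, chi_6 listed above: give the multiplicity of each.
Multiplicities: chi_0: 1, chi_1: 1, chi_2: 1, chi_3: 0, chi_4: 0, chi_5: 0, chi_6: 0.

Argument: Use <chi_rho, chi> = (1/|G|) sum_C |C| * chi_rho(C) * conj(chi(C)) with |G| = 7 for each irreducible chi in the table:
  <chi_rho, chi_0> = (1/7)[1*(3)*conj(1) + 1*(1 + exp(2*I*pi/7) + exp(4*I*pi/7))*conj(1) + 1*(1 + exp(-6*I*pi/7) + exp(4*I*pi/7))*conj(1) + 1*(1 + exp(-2*I*pi/7) + exp(6*I*pi/7))*conj(1) + 1*(1 + exp(-6*I*pi/7) + exp(2*I*pi/7))*conj(1) + 1*(1 + exp(-4*I*pi/7) + exp(6*I*pi/7))*conj(1) + 1*(1 + exp(-4*I*pi/7) + exp(-2*I*pi/7))*conj(1)]
      = (1/7)[(3) + (1 + exp(2*I*pi/7) + exp(4*I*pi/7)) + (1 + exp(-6*I*pi/7) + exp(4*I*pi/7)) + (1 + exp(-2*I*pi/7) + exp(6*I*pi/7)) + (1 + exp(-6*I*pi/7) + exp(2*I*pi/7)) + (1 + exp(-4*I*pi/7) + exp(6*I*pi/7)) + (1 + exp(-4*I*pi/7) + exp(-2*I*pi/7))] = 7/7 = 1
  <chi_rho, chi_1> = (1/7)[1*(3)*conj(1) + 1*(1 + exp(2*I*pi/7) + exp(4*I*pi/7))*conj(exp(2*I*pi/7)) + 1*(1 + exp(-6*I*pi/7) + exp(4*I*pi/7))*conj(exp(4*I*pi/7)) + 1*(1 + exp(-2*I*pi/7) + exp(6*I*pi/7))*conj(exp(6*I*pi/7)) + 1*(1 + exp(-6*I*pi/7) + exp(2*I*pi/7))*conj(exp(-6*I*pi/7)) + 1*(1 + exp(-4*I*pi/7) + exp(6*I*pi/7))*conj(exp(-4*I*pi/7)) + 1*(1 + exp(-4*I*pi/7) + exp(-2*I*pi/7))*conj(exp(-2*I*pi/7))]
      = (1/7)[(3) + (1 + exp(-2*I*pi/7) + exp(2*I*pi/7)) + (1 + exp(-4*I*pi/7) + exp(4*I*pi/7)) + (1 + exp(-6*I*pi/7) + exp(6*I*pi/7)) + (1 + exp(-6*I*pi/7) + exp(6*I*pi/7)) + (1 + exp(-4*I*pi/7) + exp(4*I*pi/7)) + (1 + exp(-2*I*pi/7) + exp(2*I*pi/7))] = 7/7 = 1
  <chi_rho, chi_2> = (1/7)[1*(3)*conj(1) + 1*(1 + exp(2*I*pi/7) + exp(4*I*pi/7))*conj(exp(4*I*pi/7)) + 1*(1 + exp(-6*I*pi/7) + exp(4*I*pi/7))*conj(exp(-6*I*pi/7)) + 1*(1 + exp(-2*I*pi/7) + exp(6*I*pi/7))*conj(exp(-2*I*pi/7)) + 1*(1 + exp(-6*I*pi/7) + exp(2*I*pi/7))*conj(exp(2*I*pi/7)) + 1*(1 + exp(-4*I*pi/7) + exp(6*I*pi/7))*conj(exp(6*I*pi/7)) + 1*(1 + exp(-4*I*pi/7) + exp(-2*I*pi/7))*conj(exp(-4*I*pi/7))]
      = (1/7)[(3) + (1 + exp(-4*I*pi/7) + exp(-2*I*pi/7)) + (1 + exp(-4*I*pi/7) + exp(6*I*pi/7)) + (1 + exp(-6*I*pi/7) + exp(2*I*pi/7)) + (1 + exp(-2*I*pi/7) + exp(6*I*pi/7)) + (1 + exp(-6*I*pi/7) + exp(4*I*pi/7)) + (1 + exp(2*I*pi/7) + exp(4*I*pi/7))] = 7/7 = 1
  <chi_rho, chi_3> = (1/7)[1*(3)*conj(1) + 1*(1 + exp(2*I*pi/7) + exp(4*I*pi/7))*conj(exp(6*I*pi/7)) + 1*(1 + exp(-6*I*pi/7) + exp(4*I*pi/7))*conj(exp(-2*I*pi/7)) + 1*(1 + exp(-2*I*pi/7) + exp(6*I*pi/7))*conj(exp(4*I*pi/7)) + 1*(1 + exp(-6*I*pi/7) + exp(2*I*pi/7))*conj(exp(-4*I*pi/7)) + 1*(1 + exp(-4*I*pi/7) + exp(6*I*pi/7))*conj(exp(2*I*pi/7)) + 1*(1 + exp(-4*I*pi/7) + exp(-2*I*pi/7))*conj(exp(-6*I*pi/7))]
      = (1/7)[(3) + (exp(-4*I*pi/7) + exp(-2*I*pi/7) + exp(-6*I*pi/7)) + (exp(-4*I*pi/7) + exp(6*I*pi/7) + exp(2*I*pi/7)) + (exp(-4*I*pi/7) + exp(-6*I*pi/7) + exp(2*I*pi/7)) + (exp(-2*I*pi/7) + exp(6*I*pi/7) + exp(4*I*pi/7)) + (exp(-2*I*pi/7) + exp(-6*I*pi/7) + exp(4*I*pi/7)) + (exp(6*I*pi/7) + exp(2*I*pi/7) + exp(4*I*pi/7))] = 0/7 = 0
  <chi_rho, chi_4> = (1/7)[1*(3)*conj(1) + 1*(1 + exp(2*I*pi/7) + exp(4*I*pi/7))*conj(exp(-6*I*pi/7)) + 1*(1 + exp(-6*I*pi/7) + exp(4*I*pi/7))*conj(exp(2*I*pi/7)) + 1*(1 + exp(-2*I*pi/7) + exp(6*I*pi/7))*conj(exp(-4*I*pi/7)) + 1*(1 + exp(-6*I*pi/7) + exp(2*I*pi/7))*conj(exp(4*I*pi/7)) + 1*(1 + exp(-4*I*pi/7) + exp(6*I*pi/7))*conj(exp(-2*I*pi/7)) + 1*(1 + exp(-4*I*pi/7) + exp(-2*I*pi/7))*conj(exp(6*I*pi/7))]
      = (1/7)[(3) + (exp(-4*I*pi/7) + exp(-6*I*pi/7) + exp(6*I*pi/7)) + (exp(-2*I*pi/7) + exp(6*I*pi/7) + exp(2*I*pi/7)) + (exp(-4*I*pi/7) + exp(2*I*pi/7) + exp(4*I*pi/7)) + (exp(-4*I*pi/7) + exp(-2*I*pi/7) + exp(4*I*pi/7)) + (exp(-2*I*pi/7) + exp(-6*I*pi/7) + exp(2*I*pi/7)) + (exp(-6*I*pi/7) + exp(6*I*pi/7) + exp(4*I*pi/7))] = 0/7 = 0
  <chi_rho, chi_5> = (1/7)[1*(3)*conj(1) + 1*(1 + exp(2*I*pi/7) + exp(4*I*pi/7))*conj(exp(-4*I*pi/7)) + 1*(1 + exp(-6*I*pi/7) + exp(4*I*pi/7))*conj(exp(6*I*pi/7)) + 1*(1 + exp(-2*I*pi/7) + exp(6*I*pi/7))*conj(exp(2*I*pi/7)) + 1*(1 + exp(-6*I*pi/7) + exp(2*I*pi/7))*conj(exp(-2*I*pi/7)) + 1*(1 + exp(-4*I*pi/7) + exp(6*I*pi/7))*conj(exp(-6*I*pi/7)) + 1*(1 + exp(-4*I*pi/7) + exp(-2*I*pi/7))*conj(exp(4*I*pi/7))]
      = (1/7)[(3) + (exp(-6*I*pi/7) + exp(6*I*pi/7) + exp(4*I*pi/7)) + (exp(-2*I*pi/7) + exp(-6*I*pi/7) + exp(2*I*pi/7)) + (exp(-4*I*pi/7) + exp(-2*I*pi/7) + exp(4*I*pi/7)) + (exp(-4*I*pi/7) + exp(2*I*pi/7) + exp(4*I*pi/7)) + (exp(-2*I*pi/7) + exp(6*I*pi/7) + exp(2*I*pi/7)) + (exp(-4*I*pi/7) + exp(-6*I*pi/7) + exp(6*I*pi/7))] = 0/7 = 0
  <chi_rho, chi_6> = (1/7)[1*(3)*conj(1) + 1*(1 + exp(2*I*pi/7) + exp(4*I*pi/7))*conj(exp(-2*I*pi/7)) + 1*(1 + exp(-6*I*pi/7) + exp(4*I*pi/7))*conj(exp(-4*I*pi/7)) + 1*(1 + exp(-2*I*pi/7) + exp(6*I*pi/7))*conj(exp(-6*I*pi/7)) + 1*(1 + exp(-6*I*pi/7) + exp(2*I*pi/7))*conj(exp(6*I*pi/7)) + 1*(1 + exp(-4*I*pi/7) + exp(6*I*pi/7))*conj(exp(4*I*pi/7)) + 1*(1 + exp(-4*I*pi/7) + exp(-2*I*pi/7))*conj(exp(2*I*pi/7))]
      = (1/7)[(3) + (exp(6*I*pi/7) + exp(2*I*pi/7) + exp(4*I*pi/7)) + (exp(-2*I*pi/7) + exp(-6*I*pi/7) + exp(4*I*pi/7)) + (exp(-2*I*pi/7) + exp(6*I*pi/7) + exp(4*I*pi/7)) + (exp(-4*I*pi/7) + exp(-6*I*pi/7) + exp(2*I*pi/7)) + (exp(-4*I*pi/7) + exp(6*I*pi/7) + exp(2*I*pi/7)) + (exp(-4*I*pi/7) + exp(-2*I*pi/7) + exp(-6*I*pi/7))] = 0/7 = 0
(Exp terms are combined using exp(i*s)*conj(exp(i*t)) = exp(i*(s-t)), and sums of them are collapsed using the identity that for every m > 1 the m distinct m-th roots of unity sum to 0, e.g. 1 + exp(2*I*pi/3) + exp(-2*I*pi/3) = 0.)
Dimension check: dim(rho) = sum (mult * dim) = 1*1 + 1*1 + 1*1 + 0*1 + 0*1 + 0*1 + 0*1 = 3 = chi_rho(e) = 3.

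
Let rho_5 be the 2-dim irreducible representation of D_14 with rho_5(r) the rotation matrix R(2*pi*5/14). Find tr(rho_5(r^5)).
chi_{rho_5}(r^5) = 2*cos(2*pi*5*5/14) = 2*cos(3*pi/7)

Working: rho_5(r^5) is rotation by angle 2*pi*5*5/14, whose trace is 2*cos(2*pi*5*5/14) = 2*cos(3*pi/7).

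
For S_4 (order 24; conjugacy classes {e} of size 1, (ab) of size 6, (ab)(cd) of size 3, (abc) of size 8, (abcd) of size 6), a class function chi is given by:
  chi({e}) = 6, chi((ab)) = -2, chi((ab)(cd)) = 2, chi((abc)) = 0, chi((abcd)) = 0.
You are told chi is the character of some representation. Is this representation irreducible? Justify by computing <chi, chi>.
Not irreducible (reducible): <chi, chi> = 3 > 1.

Working: <chi, chi> = (1/|G|) sum_C |C| * |chi(C)|^2 = (1/24)[1*|6|^2 + 6*|-2|^2 + 3*|2|^2 + 8*|0|^2 + 6*|0|^2]
  = (1/24)[(36) + (24) + (12) + (0) + (0)] = 72/24 = 3.
A character is irreducible iff <chi, chi> = 1, so this representation is reducible.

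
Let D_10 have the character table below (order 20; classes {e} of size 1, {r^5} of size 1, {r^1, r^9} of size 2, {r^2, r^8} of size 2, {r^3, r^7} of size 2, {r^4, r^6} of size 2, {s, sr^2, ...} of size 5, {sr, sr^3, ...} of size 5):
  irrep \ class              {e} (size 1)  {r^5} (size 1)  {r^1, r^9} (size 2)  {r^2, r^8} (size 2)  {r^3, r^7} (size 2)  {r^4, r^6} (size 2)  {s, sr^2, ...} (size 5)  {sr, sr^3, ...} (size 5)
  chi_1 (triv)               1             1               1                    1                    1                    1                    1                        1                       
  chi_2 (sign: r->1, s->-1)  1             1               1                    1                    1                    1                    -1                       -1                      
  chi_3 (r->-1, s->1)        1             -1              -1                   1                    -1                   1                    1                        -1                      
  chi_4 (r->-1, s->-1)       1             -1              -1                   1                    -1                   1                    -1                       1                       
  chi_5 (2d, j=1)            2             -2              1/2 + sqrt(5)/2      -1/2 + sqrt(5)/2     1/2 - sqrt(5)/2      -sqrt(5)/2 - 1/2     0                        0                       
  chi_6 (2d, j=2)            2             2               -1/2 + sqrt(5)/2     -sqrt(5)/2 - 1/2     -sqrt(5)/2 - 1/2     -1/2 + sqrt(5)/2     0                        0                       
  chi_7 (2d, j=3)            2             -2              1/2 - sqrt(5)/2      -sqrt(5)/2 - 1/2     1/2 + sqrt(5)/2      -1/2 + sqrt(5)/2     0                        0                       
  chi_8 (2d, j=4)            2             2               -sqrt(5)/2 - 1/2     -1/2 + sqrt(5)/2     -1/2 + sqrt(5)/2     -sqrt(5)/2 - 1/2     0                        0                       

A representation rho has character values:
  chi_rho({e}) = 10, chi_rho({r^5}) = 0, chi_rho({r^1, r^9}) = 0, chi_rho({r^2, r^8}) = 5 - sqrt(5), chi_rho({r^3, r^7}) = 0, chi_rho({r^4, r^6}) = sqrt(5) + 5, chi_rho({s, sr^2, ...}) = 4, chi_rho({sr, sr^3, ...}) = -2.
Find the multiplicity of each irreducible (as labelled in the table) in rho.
Multiplicities: chi_1: 2, chi_2: 1, chi_3: 3, chi_4: 0, chi_5: 0, chi_6: 1, chi_7: 1, chi_8: 0.

Justification: Use <chi_rho, chi> = (1/|G|) sum_C |C| * chi_rho(C) * conj(chi(C)) with |G| = 20 for each irreducible chi in the table:
  <chi_rho, chi_1> = (1/20)[1*(10)*conj(1) + 1*(0)*conj(1) + 2*(0)*conj(1) + 2*(5 - sqrt(5))*conj(1) + 2*(0)*conj(1) + 2*(sqrt(5) + 5)*conj(1) + 5*(4)*conj(1) + 5*(-2)*conj(1)]
      = (1/20)[(10) + (0) + (0) + (10 - 2*sqrt(5)) + (0) + (2*sqrt(5) + 10) + (20) + (-10)] = 40/20 = 2
  <chi_rho, chi_2> = (1/20)[1*(10)*conj(1) + 1*(0)*conj(1) + 2*(0)*conj(1) + 2*(5 - sqrt(5))*conj(1) + 2*(0)*conj(1) + 2*(sqrt(5) + 5)*conj(1) + 5*(4)*conj(-1) + 5*(-2)*conj(-1)]
      = (1/20)[(10) + (0) + (0) + (10 - 2*sqrt(5)) + (0) + (2*sqrt(5) + 10) + (-20) + (10)] = 20/20 = 1
  <chi_rho, chi_3> = (1/20)[1*(10)*conj(1) + 1*(0)*conj(-1) + 2*(0)*conj(-1) + 2*(5 - sqrt(5))*conj(1) + 2*(0)*conj(-1) + 2*(sqrt(5) + 5)*conj(1) + 5*(4)*conj(1) + 5*(-2)*conj(-1)]
      = (1/20)[(10) + (0) + (0) + (10 - 2*sqrt(5)) + (0) + (2*sqrt(5) + 10) + (20) + (10)] = 60/20 = 3
  <chi_rho, chi_4> = (1/20)[1*(10)*conj(1) + 1*(0)*conj(-1) + 2*(0)*conj(-1) + 2*(5 - sqrt(5))*conj(1) + 2*(0)*conj(-1) + 2*(sqrt(5) + 5)*conj(1) + 5*(4)*conj(-1) + 5*(-2)*conj(1)]
      = (1/20)[(10) + (0) + (0) + (10 - 2*sqrt(5)) + (0) + (2*sqrt(5) + 10) + (-20) + (-10)] = 0/20 = 0
  <chi_rho, chi_5> = (1/20)[1*(10)*conj(2) + 1*(0)*conj(-2) + 2*(0)*conj(1/2 + sqrt(5)/2) + 2*(5 - sqrt(5))*conj(-1/2 + sqrt(5)/2) + 2*(0)*conj(1/2 - sqrt(5)/2) + 2*(sqrt(5) + 5)*conj(-sqrt(5)/2 - 1/2) + 5*(4)*conj(0) + 5*(-2)*conj(0)]
      = (1/20)[(20) + (0) + (0) + (-10 + 6*sqrt(5)) + (0) + (-6*sqrt(5) - 10) + (0) + (0)] = 0/20 = 0
  <chi_rho, chi_6> = (1/20)[1*(10)*conj(2) + 1*(0)*conj(2) + 2*(0)*conj(-1/2 + sqrt(5)/2) + 2*(5 - sqrt(5))*conj(-sqrt(5)/2 - 1/2) + 2*(0)*conj(-sqrt(5)/2 - 1/2) + 2*(sqrt(5) + 5)*conj(-1/2 + sqrt(5)/2) + 5*(4)*conj(0) + 5*(-2)*conj(0)]
      = (1/20)[(20) + (0) + (0) + (-4*sqrt(5)) + (0) + (4*sqrt(5)) + (0) + (0)] = 20/20 = 1
  <chi_rho, chi_7> = (1/20)[1*(10)*conj(2) + 1*(0)*conj(-2) + 2*(0)*conj(1/2 - sqrt(5)/2) + 2*(5 - sqrt(5))*conj(-sqrt(5)/2 - 1/2) + 2*(0)*conj(1/2 + sqrt(5)/2) + 2*(sqrt(5) + 5)*conj(-1/2 + sqrt(5)/2) + 5*(4)*conj(0) + 5*(-2)*conj(0)]
      = (1/20)[(20) + (0) + (0) + (-4*sqrt(5)) + (0) + (4*sqrt(5)) + (0) + (0)] = 20/20 = 1
  <chi_rho, chi_8> = (1/20)[1*(10)*conj(2) + 1*(0)*conj(2) + 2*(0)*conj(-sqrt(5)/2 - 1/2) + 2*(5 - sqrt(5))*conj(-1/2 + sqrt(5)/2) + 2*(0)*conj(-1/2 + sqrt(5)/2) + 2*(sqrt(5) + 5)*conj(-sqrt(5)/2 - 1/2) + 5*(4)*conj(0) + 5*(-2)*conj(0)]
      = (1/20)[(20) + (0) + (0) + (-10 + 6*sqrt(5)) + (0) + (-6*sqrt(5) - 10) + (0) + (0)] = 0/20 = 0
Dimension check: dim(rho) = sum (mult * dim) = 2*1 + 1*1 + 3*1 + 0*1 + 0*2 + 1*2 + 1*2 + 0*2 = 10 = chi_rho(e) = 10.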